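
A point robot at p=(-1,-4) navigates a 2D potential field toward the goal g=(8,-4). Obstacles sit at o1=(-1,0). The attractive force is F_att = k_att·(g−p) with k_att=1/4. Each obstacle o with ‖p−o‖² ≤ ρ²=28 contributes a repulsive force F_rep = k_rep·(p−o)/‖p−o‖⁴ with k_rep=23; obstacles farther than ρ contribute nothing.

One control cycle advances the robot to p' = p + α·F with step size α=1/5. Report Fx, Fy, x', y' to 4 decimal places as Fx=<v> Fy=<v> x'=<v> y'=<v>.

F_att = 1/4·(g−p) = 1/4·(9,0) = (2.2500,0.0000)
o1: d²=16 ≤ ρ²=28; F_rep = 23·(0,-4)/16² = (0.0000,-0.3594)
F = F_att + ΣF_rep = (2.2500,-0.3594)
p' = p + 1/5·F = (-0.5500,-4.0719)

Fx=2.2500 Fy=-0.3594 x'=-0.5500 y'=-4.0719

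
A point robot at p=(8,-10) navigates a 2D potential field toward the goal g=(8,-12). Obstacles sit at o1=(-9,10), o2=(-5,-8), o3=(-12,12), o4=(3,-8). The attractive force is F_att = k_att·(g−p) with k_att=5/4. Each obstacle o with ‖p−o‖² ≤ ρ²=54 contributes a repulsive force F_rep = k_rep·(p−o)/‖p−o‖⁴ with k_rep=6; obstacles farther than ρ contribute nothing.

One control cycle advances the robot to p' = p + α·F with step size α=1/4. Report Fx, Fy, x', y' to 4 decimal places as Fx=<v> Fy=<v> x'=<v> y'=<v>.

F_att = 5/4·(g−p) = 5/4·(0,-2) = (0.0000,-2.5000)
o1: d²=689 > ρ²=54 → inactive
o2: d²=173 > ρ²=54 → inactive
o3: d²=884 > ρ²=54 → inactive
o4: d²=29 ≤ ρ²=54; F_rep = 6·(5,-2)/29² = (0.0357,-0.0143)
F = F_att + ΣF_rep = (0.0357,-2.5143)
p' = p + 1/4·F = (8.0089,-10.6286)

Fx=0.0357 Fy=-2.5143 x'=8.0089 y'=-10.6286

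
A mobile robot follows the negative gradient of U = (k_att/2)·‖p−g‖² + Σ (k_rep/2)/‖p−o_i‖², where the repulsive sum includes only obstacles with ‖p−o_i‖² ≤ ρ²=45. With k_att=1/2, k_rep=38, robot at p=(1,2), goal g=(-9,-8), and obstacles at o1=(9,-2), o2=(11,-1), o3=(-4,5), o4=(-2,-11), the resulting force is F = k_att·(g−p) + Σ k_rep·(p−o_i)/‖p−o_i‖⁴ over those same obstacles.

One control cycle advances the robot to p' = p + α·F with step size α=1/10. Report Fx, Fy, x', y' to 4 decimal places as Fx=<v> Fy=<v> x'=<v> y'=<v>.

F_att = 1/2·(g−p) = 1/2·(-10,-10) = (-5.0000,-5.0000)
o1: d²=80 > ρ²=45 → inactive
o2: d²=109 > ρ²=45 → inactive
o3: d²=34 ≤ ρ²=45; F_rep = 38·(5,-3)/34² = (0.1644,-0.0986)
o4: d²=178 > ρ²=45 → inactive
F = F_att + ΣF_rep = (-4.8356,-5.0986)
p' = p + 1/10·F = (0.5164,1.4901)

Fx=-4.8356 Fy=-5.0986 x'=0.5164 y'=1.4901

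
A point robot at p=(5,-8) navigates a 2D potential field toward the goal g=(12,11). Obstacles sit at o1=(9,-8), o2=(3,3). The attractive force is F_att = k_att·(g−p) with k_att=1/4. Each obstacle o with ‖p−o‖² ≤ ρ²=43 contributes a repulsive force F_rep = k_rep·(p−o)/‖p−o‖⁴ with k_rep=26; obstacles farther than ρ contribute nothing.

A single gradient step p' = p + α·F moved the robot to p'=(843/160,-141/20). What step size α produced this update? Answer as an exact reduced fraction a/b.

α = 1/5

F_att = 1/4·(g−p) = 1/4·(7,19) = (1.7500,4.7500)
o1: d²=16 ≤ ρ²=43; F_rep = 26·(-4,0)/16² = (-0.4062,0.0000)
o2: d²=125 > ρ²=43 → inactive
F = F_att + ΣF_rep = (1.3438,4.7500)
Δp = p'−p = (0.2687,0.9500); α = Δx/Fx = (43/160) / (43/32) = 1/5
check: Δy/Fy = (19/20) / (19/4) = 1/5 ✓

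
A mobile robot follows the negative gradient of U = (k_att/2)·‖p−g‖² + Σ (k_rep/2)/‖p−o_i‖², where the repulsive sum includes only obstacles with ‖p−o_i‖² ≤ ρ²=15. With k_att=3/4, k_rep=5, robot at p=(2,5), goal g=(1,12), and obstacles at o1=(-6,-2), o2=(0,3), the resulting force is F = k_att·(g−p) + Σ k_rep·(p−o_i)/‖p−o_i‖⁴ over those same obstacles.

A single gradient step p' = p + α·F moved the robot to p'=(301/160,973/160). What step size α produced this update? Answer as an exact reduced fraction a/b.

α = 1/5

F_att = 3/4·(g−p) = 3/4·(-1,7) = (-0.7500,5.2500)
o1: d²=113 > ρ²=15 → inactive
o2: d²=8 ≤ ρ²=15; F_rep = 5·(2,2)/8² = (0.1562,0.1562)
F = F_att + ΣF_rep = (-0.5938,5.4062)
Δp = p'−p = (-0.1187,1.0813); α = Δx/Fx = (-19/160) / (-19/32) = 1/5
check: Δy/Fy = (173/160) / (173/32) = 1/5 ✓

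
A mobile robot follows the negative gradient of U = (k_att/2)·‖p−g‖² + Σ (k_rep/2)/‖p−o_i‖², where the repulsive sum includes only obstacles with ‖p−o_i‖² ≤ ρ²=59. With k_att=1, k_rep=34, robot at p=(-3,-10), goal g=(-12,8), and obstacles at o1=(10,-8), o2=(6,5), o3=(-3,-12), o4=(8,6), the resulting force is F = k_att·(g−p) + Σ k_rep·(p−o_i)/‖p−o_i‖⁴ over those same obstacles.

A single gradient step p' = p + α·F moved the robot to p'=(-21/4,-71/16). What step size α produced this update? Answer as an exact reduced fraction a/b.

F_att = 1·(g−p) = 1·(-9,18) = (-9.0000,18.0000)
o1: d²=173 > ρ²=59 → inactive
o2: d²=306 > ρ²=59 → inactive
o3: d²=4 ≤ ρ²=59; F_rep = 34·(0,2)/4² = (0.0000,4.2500)
o4: d²=377 > ρ²=59 → inactive
F = F_att + ΣF_rep = (-9.0000,22.2500)
Δp = p'−p = (-2.2500,5.5625); α = Δx/Fx = (-9/4) / (-9) = 1/4
check: Δy/Fy = (89/16) / (89/4) = 1/4 ✓

α = 1/4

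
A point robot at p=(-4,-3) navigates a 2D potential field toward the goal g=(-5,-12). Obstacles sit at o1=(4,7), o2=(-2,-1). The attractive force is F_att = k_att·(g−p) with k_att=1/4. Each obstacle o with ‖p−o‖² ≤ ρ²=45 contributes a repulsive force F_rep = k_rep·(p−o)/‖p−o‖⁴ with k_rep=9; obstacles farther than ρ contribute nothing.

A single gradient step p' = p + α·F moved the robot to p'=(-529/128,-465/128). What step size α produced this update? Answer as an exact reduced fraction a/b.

F_att = 1/4·(g−p) = 1/4·(-1,-9) = (-0.2500,-2.2500)
o1: d²=164 > ρ²=45 → inactive
o2: d²=8 ≤ ρ²=45; F_rep = 9·(-2,-2)/8² = (-0.2812,-0.2812)
F = F_att + ΣF_rep = (-0.5312,-2.5312)
Δp = p'−p = (-0.1328,-0.6328); α = Δx/Fx = (-17/128) / (-17/32) = 1/4
check: Δy/Fy = (-81/128) / (-81/32) = 1/4 ✓

α = 1/4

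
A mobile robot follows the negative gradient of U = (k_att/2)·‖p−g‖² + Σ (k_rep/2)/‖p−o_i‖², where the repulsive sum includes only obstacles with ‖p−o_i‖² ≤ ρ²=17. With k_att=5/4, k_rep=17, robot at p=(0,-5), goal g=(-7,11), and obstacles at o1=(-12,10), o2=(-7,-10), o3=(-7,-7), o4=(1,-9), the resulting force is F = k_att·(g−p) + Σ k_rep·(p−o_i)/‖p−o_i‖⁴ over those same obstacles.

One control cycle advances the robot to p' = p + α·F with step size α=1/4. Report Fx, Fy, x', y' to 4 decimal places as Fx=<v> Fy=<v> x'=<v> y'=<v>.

Fx=-8.8088 Fy=20.2353 x'=-2.2022 y'=0.0588

F_att = 5/4·(g−p) = 5/4·(-7,16) = (-8.7500,20.0000)
o1: d²=369 > ρ²=17 → inactive
o2: d²=74 > ρ²=17 → inactive
o3: d²=53 > ρ²=17 → inactive
o4: d²=17 ≤ ρ²=17; F_rep = 17·(-1,4)/17² = (-0.0588,0.2353)
F = F_att + ΣF_rep = (-8.8088,20.2353)
p' = p + 1/4·F = (-2.2022,0.0588)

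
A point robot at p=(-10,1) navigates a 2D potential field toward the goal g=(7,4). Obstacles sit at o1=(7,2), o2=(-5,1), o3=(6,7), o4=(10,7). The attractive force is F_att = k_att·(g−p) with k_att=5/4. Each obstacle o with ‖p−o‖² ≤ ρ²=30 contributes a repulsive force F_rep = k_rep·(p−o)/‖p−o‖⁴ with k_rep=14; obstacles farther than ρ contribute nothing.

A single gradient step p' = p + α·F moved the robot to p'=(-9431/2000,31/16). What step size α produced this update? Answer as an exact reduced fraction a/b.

α = 1/4

F_att = 5/4·(g−p) = 5/4·(17,3) = (21.2500,3.7500)
o1: d²=290 > ρ²=30 → inactive
o2: d²=25 ≤ ρ²=30; F_rep = 14·(-5,0)/25² = (-0.1120,0.0000)
o3: d²=292 > ρ²=30 → inactive
o4: d²=436 > ρ²=30 → inactive
F = F_att + ΣF_rep = (21.1380,3.7500)
Δp = p'−p = (5.2845,0.9375); α = Δx/Fx = (10569/2000) / (10569/500) = 1/4
check: Δy/Fy = (15/16) / (15/4) = 1/4 ✓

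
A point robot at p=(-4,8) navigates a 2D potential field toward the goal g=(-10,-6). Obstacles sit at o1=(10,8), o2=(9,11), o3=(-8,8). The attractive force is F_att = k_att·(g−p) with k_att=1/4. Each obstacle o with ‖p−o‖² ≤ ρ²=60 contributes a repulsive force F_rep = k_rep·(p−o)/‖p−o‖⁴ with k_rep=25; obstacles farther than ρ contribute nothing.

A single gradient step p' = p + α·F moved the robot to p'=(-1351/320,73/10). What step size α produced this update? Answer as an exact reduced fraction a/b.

α = 1/5

F_att = 1/4·(g−p) = 1/4·(-6,-14) = (-1.5000,-3.5000)
o1: d²=196 > ρ²=60 → inactive
o2: d²=178 > ρ²=60 → inactive
o3: d²=16 ≤ ρ²=60; F_rep = 25·(4,0)/16² = (0.3906,0.0000)
F = F_att + ΣF_rep = (-1.1094,-3.5000)
Δp = p'−p = (-0.2219,-0.7000); α = Δx/Fx = (-71/320) / (-71/64) = 1/5
check: Δy/Fy = (-7/10) / (-7/2) = 1/5 ✓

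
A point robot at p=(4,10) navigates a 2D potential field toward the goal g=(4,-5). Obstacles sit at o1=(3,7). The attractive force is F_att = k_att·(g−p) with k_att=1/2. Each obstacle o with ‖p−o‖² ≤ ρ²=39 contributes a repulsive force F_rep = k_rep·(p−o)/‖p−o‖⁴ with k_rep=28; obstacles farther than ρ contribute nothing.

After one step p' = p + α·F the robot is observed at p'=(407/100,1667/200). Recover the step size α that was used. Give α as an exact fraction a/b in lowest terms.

F_att = 1/2·(g−p) = 1/2·(0,-15) = (0.0000,-7.5000)
o1: d²=10 ≤ ρ²=39; F_rep = 28·(1,3)/10² = (0.2800,0.8400)
F = F_att + ΣF_rep = (0.2800,-6.6600)
Δp = p'−p = (0.0700,-1.6650); α = Δx/Fx = (7/100) / (7/25) = 1/4
check: Δy/Fy = (-333/200) / (-333/50) = 1/4 ✓

α = 1/4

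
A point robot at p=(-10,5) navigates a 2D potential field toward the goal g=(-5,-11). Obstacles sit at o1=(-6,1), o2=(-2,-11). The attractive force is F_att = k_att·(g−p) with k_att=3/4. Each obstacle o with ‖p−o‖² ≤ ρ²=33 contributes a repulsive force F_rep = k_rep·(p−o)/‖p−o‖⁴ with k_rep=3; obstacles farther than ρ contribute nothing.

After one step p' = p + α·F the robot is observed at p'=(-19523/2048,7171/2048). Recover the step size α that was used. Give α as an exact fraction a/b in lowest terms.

α = 1/8

F_att = 3/4·(g−p) = 3/4·(5,-16) = (3.7500,-12.0000)
o1: d²=32 ≤ ρ²=33; F_rep = 3·(-4,4)/32² = (-0.0117,0.0117)
o2: d²=320 > ρ²=33 → inactive
F = F_att + ΣF_rep = (3.7383,-11.9883)
Δp = p'−p = (0.4673,-1.4985); α = Δx/Fx = (957/2048) / (957/256) = 1/8
check: Δy/Fy = (-3069/2048) / (-3069/256) = 1/8 ✓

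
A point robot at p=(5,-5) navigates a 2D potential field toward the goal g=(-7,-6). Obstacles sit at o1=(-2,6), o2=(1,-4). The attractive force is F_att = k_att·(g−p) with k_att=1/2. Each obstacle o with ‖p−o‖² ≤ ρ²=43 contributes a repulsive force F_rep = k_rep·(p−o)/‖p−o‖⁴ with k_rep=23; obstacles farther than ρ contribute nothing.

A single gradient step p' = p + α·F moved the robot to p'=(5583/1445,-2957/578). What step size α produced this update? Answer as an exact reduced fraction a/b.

F_att = 1/2·(g−p) = 1/2·(-12,-1) = (-6.0000,-0.5000)
o1: d²=170 > ρ²=43 → inactive
o2: d²=17 ≤ ρ²=43; F_rep = 23·(4,-1)/17² = (0.3183,-0.0796)
F = F_att + ΣF_rep = (-5.6817,-0.5796)
Δp = p'−p = (-1.1363,-0.1159); α = Δx/Fx = (-1642/1445) / (-1642/289) = 1/5
check: Δy/Fy = (-67/578) / (-335/578) = 1/5 ✓

α = 1/5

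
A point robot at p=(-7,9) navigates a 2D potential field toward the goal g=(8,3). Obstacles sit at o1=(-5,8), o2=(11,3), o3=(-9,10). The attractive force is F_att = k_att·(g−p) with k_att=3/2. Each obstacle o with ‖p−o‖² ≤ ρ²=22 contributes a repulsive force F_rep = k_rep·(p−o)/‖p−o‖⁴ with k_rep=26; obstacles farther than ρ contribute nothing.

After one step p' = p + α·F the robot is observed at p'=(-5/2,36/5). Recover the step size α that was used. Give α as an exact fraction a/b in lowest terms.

F_att = 3/2·(g−p) = 3/2·(15,-6) = (22.5000,-9.0000)
o1: d²=5 ≤ ρ²=22; F_rep = 26·(-2,1)/5² = (-2.0800,1.0400)
o2: d²=360 > ρ²=22 → inactive
o3: d²=5 ≤ ρ²=22; F_rep = 26·(2,-1)/5² = (2.0800,-1.0400)
F = F_att + ΣF_rep = (22.5000,-9.0000)
Δp = p'−p = (4.5000,-1.8000); α = Δx/Fx = (9/2) / (45/2) = 1/5
check: Δy/Fy = (-9/5) / (-9) = 1/5 ✓

α = 1/5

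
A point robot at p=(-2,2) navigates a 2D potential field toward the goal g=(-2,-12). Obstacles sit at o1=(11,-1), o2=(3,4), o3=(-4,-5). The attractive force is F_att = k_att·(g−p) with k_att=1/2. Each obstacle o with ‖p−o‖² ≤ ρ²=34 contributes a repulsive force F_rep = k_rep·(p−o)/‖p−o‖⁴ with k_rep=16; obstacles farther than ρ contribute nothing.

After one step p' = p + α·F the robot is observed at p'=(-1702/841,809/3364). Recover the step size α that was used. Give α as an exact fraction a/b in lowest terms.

F_att = 1/2·(g−p) = 1/2·(0,-14) = (0.0000,-7.0000)
o1: d²=178 > ρ²=34 → inactive
o2: d²=29 ≤ ρ²=34; F_rep = 16·(-5,-2)/29² = (-0.0951,-0.0380)
o3: d²=53 > ρ²=34 → inactive
F = F_att + ΣF_rep = (-0.0951,-7.0380)
Δp = p'−p = (-0.0238,-1.7595); α = Δx/Fx = (-20/841) / (-80/841) = 1/4
check: Δy/Fy = (-5919/3364) / (-5919/841) = 1/4 ✓

α = 1/4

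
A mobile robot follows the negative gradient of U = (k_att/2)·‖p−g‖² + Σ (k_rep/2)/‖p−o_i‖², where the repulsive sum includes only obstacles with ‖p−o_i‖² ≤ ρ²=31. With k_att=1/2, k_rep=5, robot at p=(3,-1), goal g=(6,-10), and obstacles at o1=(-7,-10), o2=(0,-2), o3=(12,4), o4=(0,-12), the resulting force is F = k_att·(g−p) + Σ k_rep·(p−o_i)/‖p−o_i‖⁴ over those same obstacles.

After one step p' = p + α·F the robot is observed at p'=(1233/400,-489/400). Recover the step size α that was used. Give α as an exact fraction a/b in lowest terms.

α = 1/20

F_att = 1/2·(g−p) = 1/2·(3,-9) = (1.5000,-4.5000)
o1: d²=181 > ρ²=31 → inactive
o2: d²=10 ≤ ρ²=31; F_rep = 5·(3,1)/10² = (0.1500,0.0500)
o3: d²=106 > ρ²=31 → inactive
o4: d²=130 > ρ²=31 → inactive
F = F_att + ΣF_rep = (1.6500,-4.4500)
Δp = p'−p = (0.0825,-0.2225); α = Δx/Fx = (33/400) / (33/20) = 1/20
check: Δy/Fy = (-89/400) / (-89/20) = 1/20 ✓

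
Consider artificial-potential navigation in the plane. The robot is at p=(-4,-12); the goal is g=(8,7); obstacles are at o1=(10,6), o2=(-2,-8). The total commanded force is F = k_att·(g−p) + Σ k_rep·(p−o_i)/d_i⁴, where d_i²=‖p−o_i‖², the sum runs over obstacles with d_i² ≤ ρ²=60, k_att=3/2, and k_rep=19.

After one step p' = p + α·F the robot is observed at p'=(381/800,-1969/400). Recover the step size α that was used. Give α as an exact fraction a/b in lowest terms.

α = 1/4

F_att = 3/2·(g−p) = 3/2·(12,19) = (18.0000,28.5000)
o1: d²=520 > ρ²=60 → inactive
o2: d²=20 ≤ ρ²=60; F_rep = 19·(-2,-4)/20² = (-0.0950,-0.1900)
F = F_att + ΣF_rep = (17.9050,28.3100)
Δp = p'−p = (4.4763,7.0775); α = Δx/Fx = (3581/800) / (3581/200) = 1/4
check: Δy/Fy = (2831/400) / (2831/100) = 1/4 ✓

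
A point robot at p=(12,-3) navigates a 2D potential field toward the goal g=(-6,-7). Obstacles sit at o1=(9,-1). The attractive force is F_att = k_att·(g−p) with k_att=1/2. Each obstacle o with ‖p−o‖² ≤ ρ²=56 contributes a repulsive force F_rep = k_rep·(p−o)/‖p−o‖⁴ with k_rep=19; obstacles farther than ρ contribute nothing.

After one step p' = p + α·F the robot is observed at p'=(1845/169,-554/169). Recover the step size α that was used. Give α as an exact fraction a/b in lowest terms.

α = 1/8

F_att = 1/2·(g−p) = 1/2·(-18,-4) = (-9.0000,-2.0000)
o1: d²=13 ≤ ρ²=56; F_rep = 19·(3,-2)/13² = (0.3373,-0.2249)
F = F_att + ΣF_rep = (-8.6627,-2.2249)
Δp = p'−p = (-1.0828,-0.2781); α = Δx/Fx = (-183/169) / (-1464/169) = 1/8
check: Δy/Fy = (-47/169) / (-376/169) = 1/8 ✓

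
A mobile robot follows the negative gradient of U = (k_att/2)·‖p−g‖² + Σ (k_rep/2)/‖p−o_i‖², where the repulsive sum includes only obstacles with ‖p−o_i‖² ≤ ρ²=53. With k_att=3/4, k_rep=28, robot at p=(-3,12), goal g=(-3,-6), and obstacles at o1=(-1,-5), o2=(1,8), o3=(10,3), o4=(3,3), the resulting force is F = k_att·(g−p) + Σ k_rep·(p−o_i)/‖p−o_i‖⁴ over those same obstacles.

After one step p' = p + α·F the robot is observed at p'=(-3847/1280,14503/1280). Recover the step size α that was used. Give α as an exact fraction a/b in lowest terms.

F_att = 3/4·(g−p) = 3/4·(0,-18) = (0.0000,-13.5000)
o1: d²=293 > ρ²=53 → inactive
o2: d²=32 ≤ ρ²=53; F_rep = 28·(-4,4)/32² = (-0.1094,0.1094)
o3: d²=250 > ρ²=53 → inactive
o4: d²=117 > ρ²=53 → inactive
F = F_att + ΣF_rep = (-0.1094,-13.3906)
Δp = p'−p = (-0.0055,-0.6695); α = Δx/Fx = (-7/1280) / (-7/64) = 1/20
check: Δy/Fy = (-857/1280) / (-857/64) = 1/20 ✓

α = 1/20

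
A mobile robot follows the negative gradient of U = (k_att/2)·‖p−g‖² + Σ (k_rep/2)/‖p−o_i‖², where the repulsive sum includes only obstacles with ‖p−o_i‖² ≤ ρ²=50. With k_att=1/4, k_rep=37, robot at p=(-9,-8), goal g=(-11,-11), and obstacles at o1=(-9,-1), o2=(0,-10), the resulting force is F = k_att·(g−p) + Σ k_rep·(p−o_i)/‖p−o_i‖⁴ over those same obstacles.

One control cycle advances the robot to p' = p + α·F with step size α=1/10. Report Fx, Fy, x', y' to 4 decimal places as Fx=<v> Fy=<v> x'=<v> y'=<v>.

F_att = 1/4·(g−p) = 1/4·(-2,-3) = (-0.5000,-0.7500)
o1: d²=49 ≤ ρ²=50; F_rep = 37·(0,-7)/49² = (0.0000,-0.1079)
o2: d²=85 > ρ²=50 → inactive
F = F_att + ΣF_rep = (-0.5000,-0.8579)
p' = p + 1/10·F = (-9.0500,-8.0858)

Fx=-0.5000 Fy=-0.8579 x'=-9.0500 y'=-8.0858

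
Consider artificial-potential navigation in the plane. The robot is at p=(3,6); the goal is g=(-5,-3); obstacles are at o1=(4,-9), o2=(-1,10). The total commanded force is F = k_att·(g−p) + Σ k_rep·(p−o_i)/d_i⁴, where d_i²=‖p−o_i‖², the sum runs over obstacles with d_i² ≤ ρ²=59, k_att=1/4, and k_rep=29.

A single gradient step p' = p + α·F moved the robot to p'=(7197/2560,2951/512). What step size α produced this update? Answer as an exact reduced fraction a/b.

F_att = 1/4·(g−p) = 1/4·(-8,-9) = (-2.0000,-2.2500)
o1: d²=226 > ρ²=59 → inactive
o2: d²=32 ≤ ρ²=59; F_rep = 29·(4,-4)/32² = (0.1133,-0.1133)
F = F_att + ΣF_rep = (-1.8867,-2.3633)
Δp = p'−p = (-0.1887,-0.2363); α = Δx/Fx = (-483/2560) / (-483/256) = 1/10
check: Δy/Fy = (-121/512) / (-605/256) = 1/10 ✓

α = 1/10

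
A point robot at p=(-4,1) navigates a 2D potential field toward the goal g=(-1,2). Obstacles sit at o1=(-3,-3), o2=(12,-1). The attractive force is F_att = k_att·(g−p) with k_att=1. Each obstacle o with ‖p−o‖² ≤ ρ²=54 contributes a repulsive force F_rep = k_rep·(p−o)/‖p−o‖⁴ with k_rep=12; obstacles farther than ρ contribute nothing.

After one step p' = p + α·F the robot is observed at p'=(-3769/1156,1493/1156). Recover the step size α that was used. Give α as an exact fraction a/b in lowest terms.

F_att = 1·(g−p) = 1·(3,1) = (3.0000,1.0000)
o1: d²=17 ≤ ρ²=54; F_rep = 12·(-1,4)/17² = (-0.0415,0.1661)
o2: d²=260 > ρ²=54 → inactive
F = F_att + ΣF_rep = (2.9585,1.1661)
Δp = p'−p = (0.7396,0.2915); α = Δx/Fx = (855/1156) / (855/289) = 1/4
check: Δy/Fy = (337/1156) / (337/289) = 1/4 ✓

α = 1/4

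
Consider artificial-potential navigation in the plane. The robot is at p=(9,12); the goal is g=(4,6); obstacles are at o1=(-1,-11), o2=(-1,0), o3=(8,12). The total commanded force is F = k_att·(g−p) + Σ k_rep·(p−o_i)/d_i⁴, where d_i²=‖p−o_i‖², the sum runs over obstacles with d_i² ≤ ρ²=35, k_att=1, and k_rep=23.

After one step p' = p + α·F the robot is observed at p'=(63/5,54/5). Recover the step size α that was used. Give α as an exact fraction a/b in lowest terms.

F_att = 1·(g−p) = 1·(-5,-6) = (-5.0000,-6.0000)
o1: d²=629 > ρ²=35 → inactive
o2: d²=244 > ρ²=35 → inactive
o3: d²=1 ≤ ρ²=35; F_rep = 23·(1,0)/1² = (23.0000,0.0000)
F = F_att + ΣF_rep = (18.0000,-6.0000)
Δp = p'−p = (3.6000,-1.2000); α = Δx/Fx = (18/5) / (18) = 1/5
check: Δy/Fy = (-6/5) / (-6) = 1/5 ✓

α = 1/5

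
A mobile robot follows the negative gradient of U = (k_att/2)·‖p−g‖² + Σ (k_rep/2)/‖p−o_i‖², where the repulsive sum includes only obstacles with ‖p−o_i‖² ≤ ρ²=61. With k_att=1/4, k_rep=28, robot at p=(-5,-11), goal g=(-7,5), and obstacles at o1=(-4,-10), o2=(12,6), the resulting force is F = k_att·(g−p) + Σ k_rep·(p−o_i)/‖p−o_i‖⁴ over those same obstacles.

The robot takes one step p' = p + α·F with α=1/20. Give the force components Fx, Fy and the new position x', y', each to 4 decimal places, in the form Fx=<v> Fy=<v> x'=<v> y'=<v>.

F_att = 1/4·(g−p) = 1/4·(-2,16) = (-0.5000,4.0000)
o1: d²=2 ≤ ρ²=61; F_rep = 28·(-1,-1)/2² = (-7.0000,-7.0000)
o2: d²=578 > ρ²=61 → inactive
F = F_att + ΣF_rep = (-7.5000,-3.0000)
p' = p + 1/20·F = (-5.3750,-11.1500)

Fx=-7.5000 Fy=-3.0000 x'=-5.3750 y'=-11.1500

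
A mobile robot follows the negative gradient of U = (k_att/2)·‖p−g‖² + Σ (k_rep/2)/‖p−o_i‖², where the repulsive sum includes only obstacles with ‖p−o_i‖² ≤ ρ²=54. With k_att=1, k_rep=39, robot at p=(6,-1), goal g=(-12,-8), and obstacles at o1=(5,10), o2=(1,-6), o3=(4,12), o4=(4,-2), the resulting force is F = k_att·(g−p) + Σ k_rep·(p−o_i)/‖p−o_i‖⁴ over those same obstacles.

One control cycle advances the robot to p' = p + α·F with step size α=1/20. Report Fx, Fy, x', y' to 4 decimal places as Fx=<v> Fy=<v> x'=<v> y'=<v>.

F_att = 1·(g−p) = 1·(-18,-7) = (-18.0000,-7.0000)
o1: d²=122 > ρ²=54 → inactive
o2: d²=50 ≤ ρ²=54; F_rep = 39·(5,5)/50² = (0.0780,0.0780)
o3: d²=173 > ρ²=54 → inactive
o4: d²=5 ≤ ρ²=54; F_rep = 39·(2,1)/5² = (3.1200,1.5600)
F = F_att + ΣF_rep = (-14.8020,-5.3620)
p' = p + 1/20·F = (5.2599,-1.2681)

Fx=-14.8020 Fy=-5.3620 x'=5.2599 y'=-1.2681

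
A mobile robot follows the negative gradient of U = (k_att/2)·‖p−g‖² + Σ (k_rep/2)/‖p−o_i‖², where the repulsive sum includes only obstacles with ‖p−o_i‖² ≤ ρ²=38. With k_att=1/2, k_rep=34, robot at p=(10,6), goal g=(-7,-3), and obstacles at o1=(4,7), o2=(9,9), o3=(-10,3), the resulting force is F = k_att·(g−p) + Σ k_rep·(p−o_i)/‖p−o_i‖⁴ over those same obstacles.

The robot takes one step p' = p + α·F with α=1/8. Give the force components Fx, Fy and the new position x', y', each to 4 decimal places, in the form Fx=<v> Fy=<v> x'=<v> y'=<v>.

F_att = 1/2·(g−p) = 1/2·(-17,-9) = (-8.5000,-4.5000)
o1: d²=37 ≤ ρ²=38; F_rep = 34·(6,-1)/37² = (0.1490,-0.0248)
o2: d²=10 ≤ ρ²=38; F_rep = 34·(1,-3)/10² = (0.3400,-1.0200)
o3: d²=409 > ρ²=38 → inactive
F = F_att + ΣF_rep = (-8.0110,-5.5448)
p' = p + 1/8·F = (8.9986,5.3069)

Fx=-8.0110 Fy=-5.5448 x'=8.9986 y'=5.3069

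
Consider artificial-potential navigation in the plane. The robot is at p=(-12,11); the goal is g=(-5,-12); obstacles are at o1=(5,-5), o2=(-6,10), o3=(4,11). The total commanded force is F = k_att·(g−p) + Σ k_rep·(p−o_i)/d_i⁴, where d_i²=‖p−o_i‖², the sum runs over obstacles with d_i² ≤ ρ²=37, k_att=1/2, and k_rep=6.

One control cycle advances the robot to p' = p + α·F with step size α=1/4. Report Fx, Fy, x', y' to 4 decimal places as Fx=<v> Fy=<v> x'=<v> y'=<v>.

F_att = 1/2·(g−p) = 1/2·(7,-23) = (3.5000,-11.5000)
o1: d²=545 > ρ²=37 → inactive
o2: d²=37 ≤ ρ²=37; F_rep = 6·(-6,1)/37² = (-0.0263,0.0044)
o3: d²=256 > ρ²=37 → inactive
F = F_att + ΣF_rep = (3.4737,-11.4956)
p' = p + 1/4·F = (-11.1316,8.1261)

Fx=3.4737 Fy=-11.4956 x'=-11.1316 y'=8.1261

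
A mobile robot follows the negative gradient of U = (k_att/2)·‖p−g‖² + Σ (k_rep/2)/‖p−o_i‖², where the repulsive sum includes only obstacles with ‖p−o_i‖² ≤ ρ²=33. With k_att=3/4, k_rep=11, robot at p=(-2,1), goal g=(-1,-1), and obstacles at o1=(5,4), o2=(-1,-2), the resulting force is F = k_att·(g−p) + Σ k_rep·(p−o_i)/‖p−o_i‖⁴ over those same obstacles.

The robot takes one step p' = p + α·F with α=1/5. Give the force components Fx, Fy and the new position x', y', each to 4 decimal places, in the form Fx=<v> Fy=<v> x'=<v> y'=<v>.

F_att = 3/4·(g−p) = 3/4·(1,-2) = (0.7500,-1.5000)
o1: d²=58 > ρ²=33 → inactive
o2: d²=10 ≤ ρ²=33; F_rep = 11·(-1,3)/10² = (-0.1100,0.3300)
F = F_att + ΣF_rep = (0.6400,-1.1700)
p' = p + 1/5·F = (-1.8720,0.7660)

Fx=0.6400 Fy=-1.1700 x'=-1.8720 y'=0.7660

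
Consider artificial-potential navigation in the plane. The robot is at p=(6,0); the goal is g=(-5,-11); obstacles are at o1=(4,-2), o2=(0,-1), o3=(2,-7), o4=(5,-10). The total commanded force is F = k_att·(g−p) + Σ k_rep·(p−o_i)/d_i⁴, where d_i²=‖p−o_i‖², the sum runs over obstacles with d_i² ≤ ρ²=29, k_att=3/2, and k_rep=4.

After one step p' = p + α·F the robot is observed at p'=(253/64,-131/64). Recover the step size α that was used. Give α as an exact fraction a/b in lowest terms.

α = 1/8

F_att = 3/2·(g−p) = 3/2·(-11,-11) = (-16.5000,-16.5000)
o1: d²=8 ≤ ρ²=29; F_rep = 4·(2,2)/8² = (0.1250,0.1250)
o2: d²=37 > ρ²=29 → inactive
o3: d²=65 > ρ²=29 → inactive
o4: d²=101 > ρ²=29 → inactive
F = F_att + ΣF_rep = (-16.3750,-16.3750)
Δp = p'−p = (-2.0469,-2.0469); α = Δx/Fx = (-131/64) / (-131/8) = 1/8
check: Δy/Fy = (-131/64) / (-131/8) = 1/8 ✓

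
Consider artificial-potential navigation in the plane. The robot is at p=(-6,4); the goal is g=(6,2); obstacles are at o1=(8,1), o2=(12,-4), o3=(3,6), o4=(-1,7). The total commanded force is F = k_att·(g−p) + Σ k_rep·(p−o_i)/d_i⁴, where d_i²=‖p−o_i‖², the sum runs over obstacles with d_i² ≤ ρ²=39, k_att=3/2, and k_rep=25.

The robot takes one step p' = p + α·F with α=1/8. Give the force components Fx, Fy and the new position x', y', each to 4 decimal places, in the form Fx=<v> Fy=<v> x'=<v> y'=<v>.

F_att = 3/2·(g−p) = 3/2·(12,-2) = (18.0000,-3.0000)
o1: d²=205 > ρ²=39 → inactive
o2: d²=388 > ρ²=39 → inactive
o3: d²=85 > ρ²=39 → inactive
o4: d²=34 ≤ ρ²=39; F_rep = 25·(-5,-3)/34² = (-0.1081,-0.0649)
F = F_att + ΣF_rep = (17.8919,-3.0649)
p' = p + 1/8·F = (-3.7635,3.6169)

Fx=17.8919 Fy=-3.0649 x'=-3.7635 y'=3.6169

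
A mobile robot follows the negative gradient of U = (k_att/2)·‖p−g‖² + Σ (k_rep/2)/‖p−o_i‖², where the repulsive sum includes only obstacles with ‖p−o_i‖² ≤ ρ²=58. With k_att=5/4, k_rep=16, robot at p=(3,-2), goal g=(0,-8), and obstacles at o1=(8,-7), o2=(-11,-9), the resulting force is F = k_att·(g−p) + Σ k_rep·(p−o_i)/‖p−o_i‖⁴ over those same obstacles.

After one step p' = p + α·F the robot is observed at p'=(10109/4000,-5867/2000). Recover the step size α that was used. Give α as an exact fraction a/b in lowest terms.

F_att = 5/4·(g−p) = 5/4·(-3,-6) = (-3.7500,-7.5000)
o1: d²=50 ≤ ρ²=58; F_rep = 16·(-5,5)/50² = (-0.0320,0.0320)
o2: d²=245 > ρ²=58 → inactive
F = F_att + ΣF_rep = (-3.7820,-7.4680)
Δp = p'−p = (-0.4728,-0.9335); α = Δx/Fx = (-1891/4000) / (-1891/500) = 1/8
check: Δy/Fy = (-1867/2000) / (-1867/250) = 1/8 ✓

α = 1/8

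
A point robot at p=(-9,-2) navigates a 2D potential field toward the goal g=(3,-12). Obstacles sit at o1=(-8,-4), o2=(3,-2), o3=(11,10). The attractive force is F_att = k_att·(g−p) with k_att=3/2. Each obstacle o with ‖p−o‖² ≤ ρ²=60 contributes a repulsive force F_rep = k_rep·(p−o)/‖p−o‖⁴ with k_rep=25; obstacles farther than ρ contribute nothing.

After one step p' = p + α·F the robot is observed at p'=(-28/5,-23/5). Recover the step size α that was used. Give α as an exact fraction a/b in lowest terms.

F_att = 3/2·(g−p) = 3/2·(12,-10) = (18.0000,-15.0000)
o1: d²=5 ≤ ρ²=60; F_rep = 25·(-1,2)/5² = (-1.0000,2.0000)
o2: d²=144 > ρ²=60 → inactive
o3: d²=544 > ρ²=60 → inactive
F = F_att + ΣF_rep = (17.0000,-13.0000)
Δp = p'−p = (3.4000,-2.6000); α = Δx/Fx = (17/5) / (17) = 1/5
check: Δy/Fy = (-13/5) / (-13) = 1/5 ✓

α = 1/5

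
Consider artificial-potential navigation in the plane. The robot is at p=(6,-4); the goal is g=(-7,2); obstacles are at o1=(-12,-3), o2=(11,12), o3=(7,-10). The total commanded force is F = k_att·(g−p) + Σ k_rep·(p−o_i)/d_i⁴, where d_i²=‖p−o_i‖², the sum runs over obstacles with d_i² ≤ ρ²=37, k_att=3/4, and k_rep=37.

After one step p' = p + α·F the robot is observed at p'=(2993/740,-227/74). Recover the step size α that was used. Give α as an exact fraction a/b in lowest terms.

α = 1/5

F_att = 3/4·(g−p) = 3/4·(-13,6) = (-9.7500,4.5000)
o1: d²=325 > ρ²=37 → inactive
o2: d²=281 > ρ²=37 → inactive
o3: d²=37 ≤ ρ²=37; F_rep = 37·(-1,6)/37² = (-0.0270,0.1622)
F = F_att + ΣF_rep = (-9.7770,4.6622)
Δp = p'−p = (-1.9554,0.9324); α = Δx/Fx = (-1447/740) / (-1447/148) = 1/5
check: Δy/Fy = (69/74) / (345/74) = 1/5 ✓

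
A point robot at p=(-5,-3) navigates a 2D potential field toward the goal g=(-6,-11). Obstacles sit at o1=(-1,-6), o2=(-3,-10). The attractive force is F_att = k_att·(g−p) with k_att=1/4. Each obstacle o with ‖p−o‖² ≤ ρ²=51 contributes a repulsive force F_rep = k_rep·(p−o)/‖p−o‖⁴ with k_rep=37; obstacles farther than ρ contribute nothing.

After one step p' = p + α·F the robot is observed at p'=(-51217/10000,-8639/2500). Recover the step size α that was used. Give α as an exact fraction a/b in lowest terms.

α = 1/4

F_att = 1/4·(g−p) = 1/4·(-1,-8) = (-0.2500,-2.0000)
o1: d²=25 ≤ ρ²=51; F_rep = 37·(-4,3)/25² = (-0.2368,0.1776)
o2: d²=53 > ρ²=51 → inactive
F = F_att + ΣF_rep = (-0.4868,-1.8224)
Δp = p'−p = (-0.1217,-0.4556); α = Δx/Fx = (-1217/10000) / (-1217/2500) = 1/4
check: Δy/Fy = (-1139/2500) / (-1139/625) = 1/4 ✓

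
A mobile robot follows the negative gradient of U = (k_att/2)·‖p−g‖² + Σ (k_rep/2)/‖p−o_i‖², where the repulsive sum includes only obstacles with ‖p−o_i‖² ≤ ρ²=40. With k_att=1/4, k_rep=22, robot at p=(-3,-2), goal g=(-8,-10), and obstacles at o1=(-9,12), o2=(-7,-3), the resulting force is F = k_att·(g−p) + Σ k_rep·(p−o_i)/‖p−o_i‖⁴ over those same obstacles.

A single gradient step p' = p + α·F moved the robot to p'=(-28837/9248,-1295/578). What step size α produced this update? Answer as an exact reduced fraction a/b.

α = 1/8

F_att = 1/4·(g−p) = 1/4·(-5,-8) = (-1.2500,-2.0000)
o1: d²=232 > ρ²=40 → inactive
o2: d²=17 ≤ ρ²=40; F_rep = 22·(4,1)/17² = (0.3045,0.0761)
F = F_att + ΣF_rep = (-0.9455,-1.9239)
Δp = p'−p = (-0.1182,-0.2405); α = Δx/Fx = (-1093/9248) / (-1093/1156) = 1/8
check: Δy/Fy = (-139/578) / (-556/289) = 1/8 ✓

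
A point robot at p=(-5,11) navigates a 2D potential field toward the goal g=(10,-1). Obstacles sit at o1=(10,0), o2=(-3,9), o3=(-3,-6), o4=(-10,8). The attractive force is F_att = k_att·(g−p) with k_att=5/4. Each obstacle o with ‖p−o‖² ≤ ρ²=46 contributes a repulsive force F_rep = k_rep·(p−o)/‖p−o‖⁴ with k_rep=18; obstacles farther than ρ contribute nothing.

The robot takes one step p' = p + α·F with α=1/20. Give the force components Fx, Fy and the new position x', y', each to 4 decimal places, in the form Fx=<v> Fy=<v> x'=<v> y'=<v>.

F_att = 5/4·(g−p) = 5/4·(15,-12) = (18.7500,-15.0000)
o1: d²=346 > ρ²=46 → inactive
o2: d²=8 ≤ ρ²=46; F_rep = 18·(-2,2)/8² = (-0.5625,0.5625)
o3: d²=293 > ρ²=46 → inactive
o4: d²=34 ≤ ρ²=46; F_rep = 18·(5,3)/34² = (0.0779,0.0467)
F = F_att + ΣF_rep = (18.2654,-14.3908)
p' = p + 1/20·F = (-4.0867,10.2805)

Fx=18.2654 Fy=-14.3908 x'=-4.0867 y'=10.2805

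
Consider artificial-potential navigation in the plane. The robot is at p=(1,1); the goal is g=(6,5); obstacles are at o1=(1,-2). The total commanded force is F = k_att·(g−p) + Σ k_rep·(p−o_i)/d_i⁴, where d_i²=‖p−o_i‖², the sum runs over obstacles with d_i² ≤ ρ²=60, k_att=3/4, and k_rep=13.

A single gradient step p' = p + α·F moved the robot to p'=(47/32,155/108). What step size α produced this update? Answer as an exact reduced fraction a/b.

α = 1/8

F_att = 3/4·(g−p) = 3/4·(5,4) = (3.7500,3.0000)
o1: d²=9 ≤ ρ²=60; F_rep = 13·(0,3)/9² = (0.0000,0.4815)
F = F_att + ΣF_rep = (3.7500,3.4815)
Δp = p'−p = (0.4688,0.4352); α = Δx/Fx = (15/32) / (15/4) = 1/8
check: Δy/Fy = (47/108) / (94/27) = 1/8 ✓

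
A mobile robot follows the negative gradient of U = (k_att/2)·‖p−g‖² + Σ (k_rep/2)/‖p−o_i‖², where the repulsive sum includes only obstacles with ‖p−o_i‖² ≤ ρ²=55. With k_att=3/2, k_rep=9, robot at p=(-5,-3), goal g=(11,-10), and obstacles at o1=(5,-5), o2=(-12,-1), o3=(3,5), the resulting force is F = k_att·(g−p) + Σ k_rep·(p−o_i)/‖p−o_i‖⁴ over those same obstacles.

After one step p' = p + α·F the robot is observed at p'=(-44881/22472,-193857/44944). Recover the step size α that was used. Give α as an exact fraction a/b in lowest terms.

F_att = 3/2·(g−p) = 3/2·(16,-7) = (24.0000,-10.5000)
o1: d²=104 > ρ²=55 → inactive
o2: d²=53 ≤ ρ²=55; F_rep = 9·(7,-2)/53² = (0.0224,-0.0064)
o3: d²=128 > ρ²=55 → inactive
F = F_att + ΣF_rep = (24.0224,-10.5064)
Δp = p'−p = (3.0028,-1.3133); α = Δx/Fx = (67479/22472) / (67479/2809) = 1/8
check: Δy/Fy = (-59025/44944) / (-59025/5618) = 1/8 ✓

α = 1/8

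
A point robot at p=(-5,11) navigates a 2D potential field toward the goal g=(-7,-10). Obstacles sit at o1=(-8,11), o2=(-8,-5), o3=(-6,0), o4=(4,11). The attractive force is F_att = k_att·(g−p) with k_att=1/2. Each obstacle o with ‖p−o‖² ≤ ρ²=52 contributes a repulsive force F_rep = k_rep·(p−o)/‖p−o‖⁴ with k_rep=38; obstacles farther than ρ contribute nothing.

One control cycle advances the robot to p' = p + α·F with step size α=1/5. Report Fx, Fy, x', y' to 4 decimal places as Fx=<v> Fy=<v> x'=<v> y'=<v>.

Fx=0.4074 Fy=-10.5000 x'=-4.9185 y'=8.9000

F_att = 1/2·(g−p) = 1/2·(-2,-21) = (-1.0000,-10.5000)
o1: d²=9 ≤ ρ²=52; F_rep = 38·(3,0)/9² = (1.4074,0.0000)
o2: d²=265 > ρ²=52 → inactive
o3: d²=122 > ρ²=52 → inactive
o4: d²=81 > ρ²=52 → inactive
F = F_att + ΣF_rep = (0.4074,-10.5000)
p' = p + 1/5·F = (-4.9185,8.9000)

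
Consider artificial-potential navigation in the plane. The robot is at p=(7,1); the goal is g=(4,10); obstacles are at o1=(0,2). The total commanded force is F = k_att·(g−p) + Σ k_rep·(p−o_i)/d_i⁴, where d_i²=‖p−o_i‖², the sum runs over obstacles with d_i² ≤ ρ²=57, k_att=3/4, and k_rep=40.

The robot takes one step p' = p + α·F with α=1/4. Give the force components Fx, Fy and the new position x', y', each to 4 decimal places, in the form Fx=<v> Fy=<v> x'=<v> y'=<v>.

Fx=-2.1380 Fy=6.7340 x'=6.4655 y'=2.6835

F_att = 3/4·(g−p) = 3/4·(-3,9) = (-2.2500,6.7500)
o1: d²=50 ≤ ρ²=57; F_rep = 40·(7,-1)/50² = (0.1120,-0.0160)
F = F_att + ΣF_rep = (-2.1380,6.7340)
p' = p + 1/4·F = (6.4655,2.6835)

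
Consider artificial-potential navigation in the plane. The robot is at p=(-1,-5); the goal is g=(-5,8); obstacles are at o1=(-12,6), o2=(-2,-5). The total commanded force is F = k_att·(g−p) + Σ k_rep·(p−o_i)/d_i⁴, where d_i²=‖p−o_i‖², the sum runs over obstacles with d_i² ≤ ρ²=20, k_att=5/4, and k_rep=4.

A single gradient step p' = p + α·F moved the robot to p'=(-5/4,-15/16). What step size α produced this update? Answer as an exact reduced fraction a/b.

F_att = 5/4·(g−p) = 5/4·(-4,13) = (-5.0000,16.2500)
o1: d²=242 > ρ²=20 → inactive
o2: d²=1 ≤ ρ²=20; F_rep = 4·(1,0)/1² = (4.0000,0.0000)
F = F_att + ΣF_rep = (-1.0000,16.2500)
Δp = p'−p = (-0.2500,4.0625); α = Δx/Fx = (-1/4) / (-1) = 1/4
check: Δy/Fy = (65/16) / (65/4) = 1/4 ✓

α = 1/4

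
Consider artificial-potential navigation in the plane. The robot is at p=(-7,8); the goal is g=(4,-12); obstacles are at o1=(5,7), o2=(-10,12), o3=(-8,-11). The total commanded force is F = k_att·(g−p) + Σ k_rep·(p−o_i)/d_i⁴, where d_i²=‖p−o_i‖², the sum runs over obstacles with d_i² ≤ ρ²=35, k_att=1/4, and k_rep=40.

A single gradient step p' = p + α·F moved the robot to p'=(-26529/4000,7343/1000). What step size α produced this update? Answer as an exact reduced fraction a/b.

α = 1/8

F_att = 1/4·(g−p) = 1/4·(11,-20) = (2.7500,-5.0000)
o1: d²=145 > ρ²=35 → inactive
o2: d²=25 ≤ ρ²=35; F_rep = 40·(3,-4)/25² = (0.1920,-0.2560)
o3: d²=362 > ρ²=35 → inactive
F = F_att + ΣF_rep = (2.9420,-5.2560)
Δp = p'−p = (0.3678,-0.6570); α = Δx/Fx = (1471/4000) / (1471/500) = 1/8
check: Δy/Fy = (-657/1000) / (-657/125) = 1/8 ✓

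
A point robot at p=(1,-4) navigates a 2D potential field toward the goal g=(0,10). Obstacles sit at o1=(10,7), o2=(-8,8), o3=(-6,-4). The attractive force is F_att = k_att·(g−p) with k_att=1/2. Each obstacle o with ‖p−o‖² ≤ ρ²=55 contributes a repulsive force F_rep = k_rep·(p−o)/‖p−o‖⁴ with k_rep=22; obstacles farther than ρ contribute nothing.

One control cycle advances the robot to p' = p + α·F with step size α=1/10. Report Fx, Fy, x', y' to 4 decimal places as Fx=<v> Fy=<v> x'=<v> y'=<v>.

Fx=-0.4359 Fy=7.0000 x'=0.9564 y'=-3.3000

F_att = 1/2·(g−p) = 1/2·(-1,14) = (-0.5000,7.0000)
o1: d²=202 > ρ²=55 → inactive
o2: d²=225 > ρ²=55 → inactive
o3: d²=49 ≤ ρ²=55; F_rep = 22·(7,0)/49² = (0.0641,0.0000)
F = F_att + ΣF_rep = (-0.4359,7.0000)
p' = p + 1/10·F = (0.9564,-3.3000)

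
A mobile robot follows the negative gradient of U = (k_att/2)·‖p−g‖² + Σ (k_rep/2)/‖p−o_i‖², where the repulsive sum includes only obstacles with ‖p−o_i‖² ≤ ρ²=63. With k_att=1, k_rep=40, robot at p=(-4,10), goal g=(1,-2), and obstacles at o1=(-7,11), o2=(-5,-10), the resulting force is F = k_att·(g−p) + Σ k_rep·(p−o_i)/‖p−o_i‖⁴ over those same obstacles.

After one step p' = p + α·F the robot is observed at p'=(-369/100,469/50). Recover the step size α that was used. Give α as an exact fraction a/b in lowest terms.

F_att = 1·(g−p) = 1·(5,-12) = (5.0000,-12.0000)
o1: d²=10 ≤ ρ²=63; F_rep = 40·(3,-1)/10² = (1.2000,-0.4000)
o2: d²=401 > ρ²=63 → inactive
F = F_att + ΣF_rep = (6.2000,-12.4000)
Δp = p'−p = (0.3100,-0.6200); α = Δx/Fx = (31/100) / (31/5) = 1/20
check: Δy/Fy = (-31/50) / (-62/5) = 1/20 ✓

α = 1/20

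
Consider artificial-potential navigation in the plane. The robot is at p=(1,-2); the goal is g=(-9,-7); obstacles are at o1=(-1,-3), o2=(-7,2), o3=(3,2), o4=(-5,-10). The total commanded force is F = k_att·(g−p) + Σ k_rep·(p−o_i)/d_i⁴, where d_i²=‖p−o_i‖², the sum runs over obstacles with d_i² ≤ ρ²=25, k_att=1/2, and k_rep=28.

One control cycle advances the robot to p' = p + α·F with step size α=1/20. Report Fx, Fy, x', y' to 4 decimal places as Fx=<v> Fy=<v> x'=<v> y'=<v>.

Fx=-2.9000 Fy=-1.6600 x'=0.8550 y'=-2.0830

F_att = 1/2·(g−p) = 1/2·(-10,-5) = (-5.0000,-2.5000)
o1: d²=5 ≤ ρ²=25; F_rep = 28·(2,1)/5² = (2.2400,1.1200)
o2: d²=80 > ρ²=25 → inactive
o3: d²=20 ≤ ρ²=25; F_rep = 28·(-2,-4)/20² = (-0.1400,-0.2800)
o4: d²=100 > ρ²=25 → inactive
F = F_att + ΣF_rep = (-2.9000,-1.6600)
p' = p + 1/20·F = (0.8550,-2.0830)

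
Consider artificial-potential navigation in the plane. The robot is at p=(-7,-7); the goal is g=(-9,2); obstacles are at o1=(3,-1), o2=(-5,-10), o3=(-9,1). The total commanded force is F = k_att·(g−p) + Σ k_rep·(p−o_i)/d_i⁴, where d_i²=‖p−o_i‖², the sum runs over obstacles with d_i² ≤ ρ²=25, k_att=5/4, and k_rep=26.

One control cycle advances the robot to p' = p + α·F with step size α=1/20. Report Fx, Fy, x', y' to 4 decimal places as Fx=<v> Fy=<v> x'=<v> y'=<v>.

F_att = 5/4·(g−p) = 5/4·(-2,9) = (-2.5000,11.2500)
o1: d²=136 > ρ²=25 → inactive
o2: d²=13 ≤ ρ²=25; F_rep = 26·(-2,3)/13² = (-0.3077,0.4615)
o3: d²=68 > ρ²=25 → inactive
F = F_att + ΣF_rep = (-2.8077,11.7115)
p' = p + 1/20·F = (-7.1404,-6.4144)

Fx=-2.8077 Fy=11.7115 x'=-7.1404 y'=-6.4144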